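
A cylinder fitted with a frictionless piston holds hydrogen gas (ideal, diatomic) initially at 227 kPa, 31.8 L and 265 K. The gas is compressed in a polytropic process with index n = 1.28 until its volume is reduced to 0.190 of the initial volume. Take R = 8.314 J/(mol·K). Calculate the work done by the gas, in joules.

-15300 J

n = P₁V₁/(RT₁) = 227×31.8/(8.314×265) = 3.28 mol.
Polytropic n=1.28: T₂ = T₁(V₁/V₂)^(n−1) = 265×(5.26)^0.28 = 422 K; P₂ = P₁(V₁/V₂)^n = 1900 kPa.
W = (P₁V₁−P₂V₂)/(n−1) = (227×31.8−1900×6.04)/0.28 = -15300 J.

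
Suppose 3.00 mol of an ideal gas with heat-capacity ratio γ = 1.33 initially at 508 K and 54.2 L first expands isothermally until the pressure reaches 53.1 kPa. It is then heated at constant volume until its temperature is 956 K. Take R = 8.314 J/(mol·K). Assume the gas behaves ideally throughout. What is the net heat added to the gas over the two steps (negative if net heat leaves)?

P₁ = nRT₁/V₁ = 3.00×8.314×508/54.2 = 234 kPa.
Step 1 — Isothermal: T stays 508 K; PV = const ⇒ V₂ = 239 L, P₂ = 53.1 kPa.
ΔU = 0 (ideal gas, T constant).
W = nRT ln(V₂/V₁) = 3.00×8.314×508×ln(4.40) = 18800 J.
Q = ΔU + W = 18800 J.
State after step 1: P = 53.1 kPa, V = 239 L, T = 508 K.
Step 2 — Isochoric: V stays 239 L; P/T = const ⇒ T₂ = 956 K, P₂ = 99.9 kPa.
W = 0 (no volume change).
ΔU = nCvΔT = 3.00×25.2×(956−508) = 33900 J.
Q = ΔU = 33900 J.
Net over both steps: W = 18800 J, Q = 52600 J, ΔU = 33900 J.

52600 J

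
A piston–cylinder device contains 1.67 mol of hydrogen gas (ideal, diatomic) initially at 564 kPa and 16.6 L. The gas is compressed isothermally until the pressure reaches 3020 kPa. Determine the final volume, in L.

3.10 L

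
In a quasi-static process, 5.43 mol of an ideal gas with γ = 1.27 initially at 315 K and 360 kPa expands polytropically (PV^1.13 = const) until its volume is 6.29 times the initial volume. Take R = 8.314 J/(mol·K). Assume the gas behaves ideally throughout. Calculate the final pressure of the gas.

45.1 kPa

V₁ = nRT₁/P₁ = 5.43×8.314×315/360 = 39.5 L.
Polytropic n=1.13: T₂ = T₁(V₁/V₂)^(n−1) = 315×(0.159)^0.13 = 248 K; P₂ = P₁(V₁/V₂)^n = 45.1 kPa.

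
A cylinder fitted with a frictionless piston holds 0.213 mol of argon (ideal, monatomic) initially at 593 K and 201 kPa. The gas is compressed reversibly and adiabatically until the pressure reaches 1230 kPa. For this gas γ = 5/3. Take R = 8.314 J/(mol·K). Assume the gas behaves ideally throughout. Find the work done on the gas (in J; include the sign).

V₁ = nRT₁/P₁ = 0.213×8.314×593/201 = 5.22 L.
Adiabatic: T₂/T₁ = (P₂/P₁)^((γ−1)/γ) ⇒ T₂ = 593×(6.12)^0.400 = 1220 K; V₂ = 1.76 L.
ΔU = nCvΔT = 0.213×12.5×(1220−593) = 1680 J.
Q = 0 for an adiabatic process, so W = −ΔU = -1680 J.
Work done on the gas = −W_by = 1680 J.

1680 J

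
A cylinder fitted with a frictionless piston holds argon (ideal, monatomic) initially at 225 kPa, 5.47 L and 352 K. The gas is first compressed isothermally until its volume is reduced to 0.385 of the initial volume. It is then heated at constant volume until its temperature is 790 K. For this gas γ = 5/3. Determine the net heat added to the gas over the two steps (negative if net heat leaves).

n = P₁V₁/(RT₁) = 225×5.47/(8.314×352) = 0.421 mol.
Step 1 — Isothermal: T stays 352 K; PV = const ⇒ V₂ = 2.11 L, P₂ = 584 kPa.
ΔU = 0 (ideal gas, T constant).
W = nRT ln(V₂/V₁) = 0.421×8.314×352×ln(0.385) = -1170 J.
Q = ΔU + W = -1170 J.
State after step 1: P = 584 kPa, V = 2.11 L, T = 352 K.
Step 2 — Isochoric: V stays 2.11 L; P/T = const ⇒ T₂ = 790 K, P₂ = 1310 kPa.
W = 0 (no volume change).
ΔU = nCvΔT = 0.421×12.5×(790−352) = 2300 J.
Q = ΔU = 2300 J.
Net over both steps: W = -1170 J, Q = 1120 J, ΔU = 2300 J.

1120 J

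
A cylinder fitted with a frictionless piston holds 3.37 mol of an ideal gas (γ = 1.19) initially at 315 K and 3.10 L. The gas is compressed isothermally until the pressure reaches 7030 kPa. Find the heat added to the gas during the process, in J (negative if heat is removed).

P₁ = nRT₁/V₁ = 3.37×8.314×315/3.10 = 2850 kPa.
Isothermal: T stays 315 K; PV = const ⇒ V₂ = 1.26 L, P₂ = 7030 kPa.
ΔU = 0 (ideal gas, T constant).
W = nRT ln(V₂/V₁) = 3.37×8.314×315×ln(0.405) = -7980 J.
Q = ΔU + W = -7980 J.

-7980 J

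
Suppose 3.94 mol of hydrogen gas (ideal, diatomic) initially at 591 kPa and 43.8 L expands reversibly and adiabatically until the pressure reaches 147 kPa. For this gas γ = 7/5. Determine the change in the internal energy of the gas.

-21200 J

T₁ = P₁V₁/(nR) = 591×43.8/(3.94×8.314) = 790 K.
Adiabatic: T₂/T₁ = (P₂/P₁)^((γ−1)/γ) ⇒ T₂ = 790×(0.249)^0.286 = 531 K; V₂ = 118 L.
For an ideal gas ΔU = nCvΔT with Cv = (5/2)R = 20.8 J/(mol·K).
ΔU = 3.94×20.8×(531−790) = -21200 J.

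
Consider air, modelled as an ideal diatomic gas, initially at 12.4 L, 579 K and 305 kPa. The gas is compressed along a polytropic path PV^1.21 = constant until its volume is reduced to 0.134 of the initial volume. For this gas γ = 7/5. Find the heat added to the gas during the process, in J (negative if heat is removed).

n = P₁V₁/(RT₁) = 305×12.4/(8.314×579) = 0.786 mol.
Polytropic n=1.21: T₂ = T₁(V₁/V₂)^(n−1) = 579×(7.46)^0.21 = 883 K; P₂ = P₁(V₁/V₂)^n = 3470 kPa.
W = (P₁V₁−P₂V₂)/(n−1) = (305×12.4−3470×1.66)/0.21 = -9460 J.
ΔU = nCvΔT = 0.786×20.8×(883−579) = 4970 J.
Q = ΔU + W = -4490 J.

-4490 J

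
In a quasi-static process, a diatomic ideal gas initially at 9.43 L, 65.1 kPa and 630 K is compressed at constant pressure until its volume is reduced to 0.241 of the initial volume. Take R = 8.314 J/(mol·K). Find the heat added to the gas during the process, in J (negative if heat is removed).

n = P₁V₁/(RT₁) = 65.1×9.43/(8.314×630) = 0.117 mol.
Isobaric: P stays 65.1 kPa; V/T = const ⇒ T₂ = 152 K, V₂ = 2.27 L.
W = PΔV = 65.1×(2.27−9.43) kPa·L = -466 J.
ΔU = nCvΔT = 0.117×20.8×(152−630) = -1160 J.
Q = ΔU + W = nCpΔT = -1630 J.

-1630 J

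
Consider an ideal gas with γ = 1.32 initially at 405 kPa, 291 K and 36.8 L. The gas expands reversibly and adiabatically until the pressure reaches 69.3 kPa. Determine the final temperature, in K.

190 K

Adiabatic: T₂/T₁ = (P₂/P₁)^((γ−1)/γ) ⇒ T₂ = 291×(0.171)^0.242 = 190 K; V₂ = 140 L.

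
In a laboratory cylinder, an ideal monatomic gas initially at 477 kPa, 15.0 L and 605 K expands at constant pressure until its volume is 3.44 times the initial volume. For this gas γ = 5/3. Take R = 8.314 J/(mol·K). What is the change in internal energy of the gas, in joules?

26200 J

n = P₁V₁/(RT₁) = 477×15.0/(8.314×605) = 1.42 mol.
Isobaric: P stays 477 kPa; V/T = const ⇒ T₂ = 2080 K, V₂ = 51.6 L.
For an ideal gas ΔU = nCvΔT with Cv = (3/2)R = 12.5 J/(mol·K).
ΔU = 1.42×12.5×(2080−605) = 26200 J.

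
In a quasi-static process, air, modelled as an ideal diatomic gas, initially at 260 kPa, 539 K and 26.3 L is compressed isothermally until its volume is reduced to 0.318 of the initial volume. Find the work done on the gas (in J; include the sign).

n = P₁V₁/(RT₁) = 260×26.3/(8.314×539) = 1.53 mol.
Isothermal: T stays 539 K; PV = const ⇒ V₂ = 8.36 L, P₂ = 818 kPa.
W = nRT ln(V₂/V₁) = 1.53×8.314×539×ln(0.318) = -7830 J.
Work done on the gas = −W_by = 7830 J.

7830 J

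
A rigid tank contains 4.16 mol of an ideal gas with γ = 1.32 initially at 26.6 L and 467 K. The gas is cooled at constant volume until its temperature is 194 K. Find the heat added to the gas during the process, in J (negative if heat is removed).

-29500 J

P₁ = nRT₁/V₁ = 4.16×8.314×467/26.6 = 607 kPa.
Isochoric: V stays 26.6 L; P/T = const ⇒ T₂ = 194 K, P₂ = 252 kPa.
W = 0 (no volume change).
ΔU = nCvΔT = 4.16×26.0×(194−467) = -29500 J.
Q = ΔU = -29500 J.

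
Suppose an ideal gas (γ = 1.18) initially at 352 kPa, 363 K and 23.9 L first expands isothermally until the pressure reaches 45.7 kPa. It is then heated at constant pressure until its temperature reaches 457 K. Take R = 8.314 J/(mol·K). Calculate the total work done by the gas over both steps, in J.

19400 J

n = P₁V₁/(RT₁) = 352×23.9/(8.314×363) = 2.79 mol.
Step 1 — Isothermal: T stays 363 K; PV = const ⇒ V₂ = 184 L, P₂ = 45.7 kPa.
ΔU = 0 (ideal gas, T constant).
W = nRT ln(V₂/V₁) = 2.79×8.314×363×ln(7.70) = 17200 J.
Q = ΔU + W = 17200 J.
State after step 1: P = 45.7 kPa, V = 184 L, T = 363 K.
Step 2 — Isobaric: P stays 45.7 kPa; V/T = const ⇒ T₂ = 457 K, V₂ = 232 L.
W = PΔV = 45.7×(232−184) kPa·L = 2180 J.
ΔU = nCvΔT = 2.79×46.2×(457−363) = 12100 J.
Q = ΔU + W = nCpΔT = 14300 J.
Net over both steps: W = 19400 J, Q = 31500 J, ΔU = 12100 J.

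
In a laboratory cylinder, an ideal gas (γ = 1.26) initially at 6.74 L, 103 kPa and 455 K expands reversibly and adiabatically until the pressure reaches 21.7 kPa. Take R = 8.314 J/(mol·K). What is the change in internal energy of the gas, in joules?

-734 J

n = P₁V₁/(RT₁) = 103×6.74/(8.314×455) = 0.184 mol.
Adiabatic: T₂/T₁ = (P₂/P₁)^((γ−1)/γ) ⇒ T₂ = 455×(0.211)^0.206 = 330 K; V₂ = 23.2 L.
For an ideal gas ΔU = nCvΔT with Cv = R/(γ−1) = 32.0 J/(mol·K).
ΔU = 0.184×32.0×(330−455) = -734 J.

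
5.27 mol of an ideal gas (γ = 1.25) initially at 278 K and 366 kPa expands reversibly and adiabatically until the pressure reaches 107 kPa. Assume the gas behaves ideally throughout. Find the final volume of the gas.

89.0 L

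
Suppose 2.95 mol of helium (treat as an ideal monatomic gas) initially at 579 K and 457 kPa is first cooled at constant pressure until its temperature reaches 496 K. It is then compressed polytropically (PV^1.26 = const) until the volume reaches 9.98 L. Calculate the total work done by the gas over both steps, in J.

-15600 J

V₁ = nRT₁/P₁ = 2.95×8.314×579/457 = 31.1 L.
Step 1 — Isobaric: P stays 457 kPa; V/T = const ⇒ T₂ = 496 K, V₂ = 26.6 L.
W = PΔV = 457×(26.6−31.1) kPa·L = -2040 J.
ΔU = nCvΔT = 2.95×12.5×(496−579) = -3050 J.
Q = ΔU + W = nCpΔT = -5090 J.
State after step 1: P = 457 kPa, V = 26.6 L, T = 496 K.
Step 2 — Polytropic n=1.26: T₂ = T₁(V₁/V₂)^(n−1) = 496×(2.67)^0.26 = 640 K; P₂ = P₁(V₁/V₂)^n = 1570 kPa.
W = (P₁V₁−P₂V₂)/(n−1) = (457×26.6−1570×9.98)/0.26 = -13600 J.
ΔU = nCvΔT = 2.95×12.5×(640−496) = 5300 J.
Q = ΔU + W = -8290 J.
Net over both steps: W = -15600 J, Q = -13400 J, ΔU = 2250 J.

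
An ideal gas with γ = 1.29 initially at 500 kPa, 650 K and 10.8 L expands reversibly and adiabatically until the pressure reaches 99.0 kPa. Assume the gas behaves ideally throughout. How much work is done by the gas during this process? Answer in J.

n = P₁V₁/(RT₁) = 500×10.8/(8.314×650) = 0.999 mol.
Adiabatic: T₂/T₁ = (P₂/P₁)^((γ−1)/γ) ⇒ T₂ = 650×(0.198)^0.225 = 452 K; V₂ = 37.9 L.
ΔU = nCvΔT = 0.999×28.7×(452−650) = -5680 J.
Q = 0 for an adiabatic process, so W = −ΔU = 5680 J.

5680 J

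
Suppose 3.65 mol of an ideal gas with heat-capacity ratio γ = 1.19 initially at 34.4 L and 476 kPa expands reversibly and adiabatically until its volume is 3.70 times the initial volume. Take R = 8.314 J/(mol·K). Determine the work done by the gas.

19000 J

T₁ = P₁V₁/(nR) = 476×34.4/(3.65×8.314) = 540 K.
Adiabatic: TV^(γ−1) = const ⇒ T₂ = 540×(0.270)^0.190 = 421 K; PV^γ = const ⇒ P₂ = 100 kPa.
ΔU = nCvΔT = 3.65×43.8×(421−540) = -19000 J.
Q = 0 for an adiabatic process, so W = −ΔU = 19000 J.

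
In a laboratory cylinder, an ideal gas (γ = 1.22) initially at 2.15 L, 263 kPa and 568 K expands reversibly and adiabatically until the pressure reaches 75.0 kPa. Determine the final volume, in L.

6.01 L

Adiabatic: T₂/T₁ = (P₂/P₁)^((γ−1)/γ) ⇒ T₂ = 568×(0.285)^0.180 = 453 K; V₂ = 6.01 L.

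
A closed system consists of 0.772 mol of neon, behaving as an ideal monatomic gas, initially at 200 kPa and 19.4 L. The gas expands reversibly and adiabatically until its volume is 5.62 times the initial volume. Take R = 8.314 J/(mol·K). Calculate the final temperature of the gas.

191 K

T₁ = P₁V₁/(nR) = 200×19.4/(0.772×8.314) = 605 K.
Adiabatic: TV^(γ−1) = const ⇒ T₂ = 605×(0.178)^0.667 = 191 K; PV^γ = const ⇒ P₂ = 11.3 kPa.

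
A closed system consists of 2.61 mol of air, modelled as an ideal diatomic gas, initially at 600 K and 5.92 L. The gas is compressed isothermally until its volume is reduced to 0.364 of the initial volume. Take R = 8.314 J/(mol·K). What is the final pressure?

P₁ = nRT₁/V₁ = 2.61×8.314×600/5.92 = 2200 kPa.
Isothermal: T stays 600 K; PV = const ⇒ V₂ = 2.15 L, P₂ = 6040 kPa.

6040 kPa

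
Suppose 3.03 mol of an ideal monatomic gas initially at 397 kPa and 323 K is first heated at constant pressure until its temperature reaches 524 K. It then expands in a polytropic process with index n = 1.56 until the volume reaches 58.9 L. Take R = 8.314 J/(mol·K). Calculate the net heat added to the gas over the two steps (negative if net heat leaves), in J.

V₁ = nRT₁/P₁ = 3.03×8.314×323/397 = 20.5 L.
Step 1 — Isobaric: P stays 397 kPa; V/T = const ⇒ T₂ = 524 K, V₂ = 33.3 L.
W = PΔV = 397×(33.3−20.5) kPa·L = 5060 J.
ΔU = nCvΔT = 3.03×12.5×(524−323) = 7600 J.
Q = ΔU + W = nCpΔT = 12700 J.
State after step 1: P = 397 kPa, V = 33.3 L, T = 524 K.
Step 2 — Polytropic n=1.56: T₂ = T₁(V₁/V₂)^(n−1) = 524×(0.565)^0.56 = 380 K; P₂ = P₁(V₁/V₂)^n = 163 kPa.
W = (P₁V₁−P₂V₂)/(n−1) = (397×33.3−163×58.9)/0.56 = 6460 J.
ΔU = nCvΔT = 3.03×12.5×(380−524) = -5430 J.
Q = ΔU + W = 1030 J.
Net over both steps: W = 11500 J, Q = 13700 J, ΔU = 2170 J.

13700 J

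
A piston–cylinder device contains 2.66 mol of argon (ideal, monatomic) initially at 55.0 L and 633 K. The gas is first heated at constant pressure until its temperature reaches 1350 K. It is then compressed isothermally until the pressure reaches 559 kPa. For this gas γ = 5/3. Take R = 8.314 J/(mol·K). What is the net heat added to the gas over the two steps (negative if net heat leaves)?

P₁ = nRT₁/V₁ = 2.66×8.314×633/55.0 = 255 kPa.
Step 1 — Isobaric: P stays 255 kPa; V/T = const ⇒ T₂ = 1350 K, V₂ = 117 L.
W = PΔV = 255×(117−55.0) kPa·L = 15900 J.
ΔU = nCvΔT = 2.66×12.5×(1350−633) = 23800 J.
Q = ΔU + W = nCpΔT = 39600 J.
State after step 1: P = 255 kPa, V = 117 L, T = 1350 K.
Step 2 — Isothermal: T stays 1350 K; PV = const ⇒ V₂ = 53.4 L, P₂ = 559 kPa.
ΔU = 0 (ideal gas, T constant).
W = nRT ln(V₂/V₁) = 2.66×8.314×1350×ln(0.455) = -23500 J.
Q = ΔU + W = -23500 J.
Net over both steps: W = -7630 J, Q = 16200 J, ΔU = 23800 J.

16200 J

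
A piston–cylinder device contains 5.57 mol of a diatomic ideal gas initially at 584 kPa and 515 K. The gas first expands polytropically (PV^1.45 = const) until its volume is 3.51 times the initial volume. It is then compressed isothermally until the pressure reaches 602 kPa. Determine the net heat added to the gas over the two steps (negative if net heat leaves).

-27900 J

V₁ = nRT₁/P₁ = 5.57×8.314×515/584 = 40.8 L.
Step 1 — Polytropic n=1.45: T₂ = T₁(V₁/V₂)^(n−1) = 515×(0.285)^0.45 = 293 K; P₂ = P₁(V₁/V₂)^n = 94.6 kPa.
W = (P₁V₁−P₂V₂)/(n−1) = (584×40.8−94.6×143)/0.45 = 22900 J.
ΔU = nCvΔT = 5.57×20.8×(293−515) = -25700 J.
Q = ΔU + W = -2860 J.
State after step 1: P = 94.6 kPa, V = 143 L, T = 293 K.
Step 2 — Isothermal: T stays 293 K; PV = const ⇒ V₂ = 22.5 L, P₂ = 602 kPa.
ΔU = 0 (ideal gas, T constant).
W = nRT ln(V₂/V₁) = 5.57×8.314×293×ln(0.157) = -25100 J.
Q = ΔU + W = -25100 J.
Net over both steps: W = -2210 J, Q = -27900 J, ΔU = -25700 J.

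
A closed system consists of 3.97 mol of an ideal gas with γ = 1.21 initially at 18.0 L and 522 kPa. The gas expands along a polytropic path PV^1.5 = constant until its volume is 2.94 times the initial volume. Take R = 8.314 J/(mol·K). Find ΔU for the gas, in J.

T₁ = P₁V₁/(nR) = 522×18.0/(3.97×8.314) = 285 K.
Polytropic n=1.5: T₂ = T₁(V₁/V₂)^(n−1) = 285×(0.340)^0.50 = 166 K; P₂ = P₁(V₁/V₂)^n = 104 kPa.
For an ideal gas ΔU = nCvΔT with Cv = R/(γ−1) = 39.6 J/(mol·K).
ΔU = 3.97×39.6×(166−285) = -18600 J.

-18600 J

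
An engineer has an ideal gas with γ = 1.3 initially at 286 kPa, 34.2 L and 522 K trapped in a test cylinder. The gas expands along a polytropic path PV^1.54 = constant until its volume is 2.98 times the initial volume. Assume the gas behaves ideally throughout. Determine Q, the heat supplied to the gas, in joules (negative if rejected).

-6460 J

n = P₁V₁/(RT₁) = 286×34.2/(8.314×522) = 2.25 mol.
Polytropic n=1.54: T₂ = T₁(V₁/V₂)^(n−1) = 522×(0.336)^0.54 = 289 K; P₂ = P₁(V₁/V₂)^n = 53.2 kPa.
W = (P₁V₁−P₂V₂)/(n−1) = (286×34.2−53.2×102)/0.54 = 8070 J.
ΔU = nCvΔT = 2.25×27.7×(289−522) = -14500 J.
Q = ΔU + W = -6460 J.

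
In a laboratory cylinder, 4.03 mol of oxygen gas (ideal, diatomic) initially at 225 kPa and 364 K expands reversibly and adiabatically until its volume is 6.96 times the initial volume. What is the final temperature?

V₁ = nRT₁/P₁ = 4.03×8.314×364/225 = 54.2 L.
Adiabatic: TV^(γ−1) = const ⇒ T₂ = 364×(0.144)^0.400 = 168 K; PV^γ = const ⇒ P₂ = 14.9 kPa.

168 K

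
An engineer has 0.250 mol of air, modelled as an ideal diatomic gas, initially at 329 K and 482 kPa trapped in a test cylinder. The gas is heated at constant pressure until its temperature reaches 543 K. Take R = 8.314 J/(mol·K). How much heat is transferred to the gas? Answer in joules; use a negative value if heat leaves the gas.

1560 J

V₁ = nRT₁/P₁ = 0.250×8.314×329/482 = 1.42 L.
Isobaric: P stays 482 kPa; V/T = const ⇒ T₂ = 543 K, V₂ = 2.34 L.
W = PΔV = 482×(2.34−1.42) kPa·L = 445 J.
ΔU = nCvΔT = 0.250×20.8×(543−329) = 1110 J.
Q = ΔU + W = nCpΔT = 1560 J.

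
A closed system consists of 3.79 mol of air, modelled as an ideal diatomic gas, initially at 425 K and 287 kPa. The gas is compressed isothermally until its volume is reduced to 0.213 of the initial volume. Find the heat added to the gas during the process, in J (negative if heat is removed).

V₁ = nRT₁/P₁ = 3.79×8.314×425/287 = 46.7 L.
Isothermal: T stays 425 K; PV = const ⇒ V₂ = 9.94 L, P₂ = 1350 kPa.
ΔU = 0 (ideal gas, T constant).
W = nRT ln(V₂/V₁) = 3.79×8.314×425×ln(0.213) = -20700 J.
Q = ΔU + W = -20700 J.

-20700 J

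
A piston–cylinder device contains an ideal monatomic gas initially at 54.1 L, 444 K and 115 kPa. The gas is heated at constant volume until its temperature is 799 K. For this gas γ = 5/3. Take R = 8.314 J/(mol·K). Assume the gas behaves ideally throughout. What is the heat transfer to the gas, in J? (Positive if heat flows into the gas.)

n = P₁V₁/(RT₁) = 115×54.1/(8.314×444) = 1.69 mol.
Isochoric: V stays 54.1 L; P/T = const ⇒ T₂ = 799 K, P₂ = 207 kPa.
W = 0 (no volume change).
ΔU = nCvΔT = 1.69×12.5×(799−444) = 7460 J.
Q = ΔU = 7460 J.

7460 J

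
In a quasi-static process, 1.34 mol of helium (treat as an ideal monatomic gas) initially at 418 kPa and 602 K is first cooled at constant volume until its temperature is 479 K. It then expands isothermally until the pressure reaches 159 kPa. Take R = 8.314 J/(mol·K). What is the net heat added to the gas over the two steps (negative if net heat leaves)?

1880 J

V₁ = nRT₁/P₁ = 1.34×8.314×602/418 = 16.0 L.
Step 1 — Isochoric: V stays 16.0 L; P/T = const ⇒ T₂ = 479 K, P₂ = 333 kPa.
W = 0 (no volume change).
ΔU = nCvΔT = 1.34×12.5×(479−602) = -2060 J.
Q = ΔU = -2060 J.
State after step 1: P = 333 kPa, V = 16.0 L, T = 479 K.
Step 2 — Isothermal: T stays 479 K; PV = const ⇒ V₂ = 33.6 L, P₂ = 159 kPa.
ΔU = 0 (ideal gas, T constant).
W = nRT ln(V₂/V₁) = 1.34×8.314×479×ln(2.09) = 3940 J.
Q = ΔU + W = 3940 J.
Net over both steps: W = 3940 J, Q = 1880 J, ΔU = -2060 J.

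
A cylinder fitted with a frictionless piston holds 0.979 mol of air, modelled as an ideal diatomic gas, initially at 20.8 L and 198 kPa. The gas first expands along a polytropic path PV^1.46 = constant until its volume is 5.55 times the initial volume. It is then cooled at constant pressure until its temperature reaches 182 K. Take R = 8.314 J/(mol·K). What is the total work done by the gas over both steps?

4490 J

T₁ = P₁V₁/(nR) = 198×20.8/(0.979×8.314) = 506 K.
Step 1 — Polytropic n=1.46: T₂ = T₁(V₁/V₂)^(n−1) = 506×(0.180)^0.46 = 230 K; P₂ = P₁(V₁/V₂)^n = 16.2 kPa.
W = (P₁V₁−P₂V₂)/(n−1) = (198×20.8−16.2×115)/0.46 = 4880 J.
ΔU = nCvΔT = 0.979×20.8×(230−506) = -5620 J.
Q = ΔU + W = -732 J.
State after step 1: P = 16.2 kPa, V = 115 L, T = 230 K.
Step 2 — Isobaric: P stays 16.2 kPa; V/T = const ⇒ T₂ = 182 K, V₂ = 91.3 L.
W = PΔV = 16.2×(91.3−115) kPa·L = -391 J.
ΔU = nCvΔT = 0.979×20.8×(182−230) = -977 J.
Q = ΔU + W = nCpΔT = -1370 J.
Net over both steps: W = 4490 J, Q = -2100 J, ΔU = -6590 J.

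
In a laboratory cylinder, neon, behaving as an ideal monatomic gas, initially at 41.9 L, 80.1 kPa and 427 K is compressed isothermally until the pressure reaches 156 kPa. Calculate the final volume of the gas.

21.5 L

Isothermal: T stays 427 K; PV = const ⇒ V₂ = 21.5 L, P₂ = 156 kPa.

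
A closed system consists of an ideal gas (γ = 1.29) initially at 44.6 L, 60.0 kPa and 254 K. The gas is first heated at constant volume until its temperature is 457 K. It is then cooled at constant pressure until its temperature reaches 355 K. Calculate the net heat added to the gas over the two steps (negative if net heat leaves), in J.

2590 J

n = P₁V₁/(RT₁) = 60.0×44.6/(8.314×254) = 1.27 mol.
Step 1 — Isochoric: V stays 44.6 L; P/T = const ⇒ T₂ = 457 K, P₂ = 108 kPa.
W = 0 (no volume change).
ΔU = nCvΔT = 1.27×28.7×(457−254) = 7370 J.
Q = ΔU = 7370 J.
State after step 1: P = 108 kPa, V = 44.6 L, T = 457 K.
Step 2 — Isobaric: P stays 108 kPa; V/T = const ⇒ T₂ = 355 K, V₂ = 34.6 L.
W = PΔV = 108×(34.6−44.6) kPa·L = -1070 J.
ΔU = nCvΔT = 1.27×28.7×(355−457) = -3710 J.
Q = ΔU + W = nCpΔT = -4780 J.
Net over both steps: W = -1070 J, Q = 2590 J, ΔU = 3670 J.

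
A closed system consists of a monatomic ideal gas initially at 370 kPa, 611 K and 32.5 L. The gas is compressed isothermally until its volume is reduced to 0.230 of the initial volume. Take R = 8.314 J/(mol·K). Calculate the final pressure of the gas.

1610 kPa

Isothermal: T stays 611 K; PV = const ⇒ V₂ = 7.48 L, P₂ = 1610 kPa.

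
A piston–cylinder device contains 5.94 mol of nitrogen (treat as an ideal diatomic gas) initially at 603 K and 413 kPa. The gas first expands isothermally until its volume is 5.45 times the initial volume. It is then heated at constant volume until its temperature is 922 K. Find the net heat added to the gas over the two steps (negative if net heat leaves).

89900 J

V₁ = nRT₁/P₁ = 5.94×8.314×603/413 = 72.1 L.
Step 1 — Isothermal: T stays 603 K; PV = const ⇒ V₂ = 393 L, P₂ = 75.8 kPa.
ΔU = 0 (ideal gas, T constant).
W = nRT ln(V₂/V₁) = 5.94×8.314×603×ln(5.45) = 50500 J.
Q = ΔU + W = 50500 J.
State after step 1: P = 75.8 kPa, V = 393 L, T = 603 K.
Step 2 — Isochoric: V stays 393 L; P/T = const ⇒ T₂ = 922 K, P₂ = 116 kPa.
W = 0 (no volume change).
ΔU = nCvΔT = 5.94×20.8×(922−603) = 39400 J.
Q = ΔU = 39400 J.
Net over both steps: W = 50500 J, Q = 89900 J, ΔU = 39400 J.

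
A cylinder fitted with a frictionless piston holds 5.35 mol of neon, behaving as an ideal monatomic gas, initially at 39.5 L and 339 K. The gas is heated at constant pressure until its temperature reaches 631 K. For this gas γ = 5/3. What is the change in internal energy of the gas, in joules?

19500 J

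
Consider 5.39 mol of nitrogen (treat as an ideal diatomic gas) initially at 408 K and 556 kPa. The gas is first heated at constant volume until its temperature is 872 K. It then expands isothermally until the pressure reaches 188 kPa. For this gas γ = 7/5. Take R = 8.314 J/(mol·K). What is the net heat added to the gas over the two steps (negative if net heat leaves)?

124000 J

V₁ = nRT₁/P₁ = 5.39×8.314×408/556 = 32.9 L.
Step 1 — Isochoric: V stays 32.9 L; P/T = const ⇒ T₂ = 872 K, P₂ = 1190 kPa.
W = 0 (no volume change).
ΔU = nCvΔT = 5.39×20.8×(872−408) = 52000 J.
Q = ΔU = 52000 J.
State after step 1: P = 1190 kPa, V = 32.9 L, T = 872 K.
Step 2 — Isothermal: T stays 872 K; PV = const ⇒ V₂ = 208 L, P₂ = 188 kPa.
ΔU = 0 (ideal gas, T constant).
W = nRT ln(V₂/V₁) = 5.39×8.314×872×ln(6.32) = 72100 J.
Q = ΔU + W = 72100 J.
Net over both steps: W = 72100 J, Q = 124000 J, ΔU = 52000 J.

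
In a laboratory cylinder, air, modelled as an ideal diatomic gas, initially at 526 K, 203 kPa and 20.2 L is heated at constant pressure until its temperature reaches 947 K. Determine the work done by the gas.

3280 J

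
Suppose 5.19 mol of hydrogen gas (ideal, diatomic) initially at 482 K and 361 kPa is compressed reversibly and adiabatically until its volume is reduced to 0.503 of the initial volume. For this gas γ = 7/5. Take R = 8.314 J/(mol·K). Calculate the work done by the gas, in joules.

-16400 J

V₁ = nRT₁/P₁ = 5.19×8.314×482/361 = 57.6 L.
Adiabatic: TV^(γ−1) = const ⇒ T₂ = 482×(1.99)^0.400 = 634 K; PV^γ = const ⇒ P₂ = 945 kPa.
ΔU = nCvΔT = 5.19×20.8×(634−482) = 16400 J.
Q = 0 for an adiabatic process, so W = −ΔU = -16400 J.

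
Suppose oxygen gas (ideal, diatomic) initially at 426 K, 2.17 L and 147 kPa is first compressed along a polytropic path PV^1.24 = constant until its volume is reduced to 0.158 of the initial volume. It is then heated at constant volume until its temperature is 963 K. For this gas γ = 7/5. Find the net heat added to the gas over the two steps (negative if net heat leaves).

265 J

n = P₁V₁/(RT₁) = 147×2.17/(8.314×426) = 0.0901 mol.
Step 1 — Polytropic n=1.24: T₂ = T₁(V₁/V₂)^(n−1) = 426×(6.33)^0.24 = 663 K; P₂ = P₁(V₁/V₂)^n = 1450 kPa.
W = (P₁V₁−P₂V₂)/(n−1) = (147×2.17−1450×0.343)/0.24 = -740 J.
ΔU = nCvΔT = 0.0901×20.8×(663−426) = 444 J.
Q = ΔU + W = -296 J.
State after step 1: P = 1450 kPa, V = 0.343 L, T = 663 K.
Step 2 — Isochoric: V stays 0.343 L; P/T = const ⇒ T₂ = 963 K, P₂ = 2100 kPa.
W = 0 (no volume change).
ΔU = nCvΔT = 0.0901×20.8×(963−663) = 561 J.
Q = ΔU = 561 J.
Net over both steps: W = -740 J, Q = 265 J, ΔU = 1010 J.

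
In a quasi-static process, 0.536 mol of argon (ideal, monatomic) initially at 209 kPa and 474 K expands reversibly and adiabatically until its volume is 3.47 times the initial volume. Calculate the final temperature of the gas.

207 K

V₁ = nRT₁/P₁ = 0.536×8.314×474/209 = 10.1 L.
Adiabatic: TV^(γ−1) = const ⇒ T₂ = 474×(0.288)^0.667 = 207 K; PV^γ = const ⇒ P₂ = 26.3 kPa.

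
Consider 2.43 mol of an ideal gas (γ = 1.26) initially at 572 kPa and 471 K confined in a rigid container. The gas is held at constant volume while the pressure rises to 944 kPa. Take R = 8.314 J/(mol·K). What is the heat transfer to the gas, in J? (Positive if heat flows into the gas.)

V₁ = nRT₁/P₁ = 2.43×8.314×471/572 = 16.6 L.
Isochoric: V stays 16.6 L; P/T = const ⇒ T₂ = 777 K, P₂ = 944 kPa.
W = 0 (no volume change).
ΔU = nCvΔT = 2.43×32.0×(777−471) = 23800 J.
Q = ΔU = 23800 J.

23800 J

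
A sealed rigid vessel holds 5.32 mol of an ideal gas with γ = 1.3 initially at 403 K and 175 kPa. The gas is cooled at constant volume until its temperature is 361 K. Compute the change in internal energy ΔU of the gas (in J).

V₁ = nRT₁/P₁ = 5.32×8.314×403/175 = 102 L.
Isochoric: V stays 102 L; P/T = const ⇒ T₂ = 361 K, P₂ = 157 kPa.
For an ideal gas ΔU = nCvΔT with Cv = R/(γ−1) = 27.7 J/(mol·K).
ΔU = 5.32×27.7×(361−403) = -6190 J.

-6190 J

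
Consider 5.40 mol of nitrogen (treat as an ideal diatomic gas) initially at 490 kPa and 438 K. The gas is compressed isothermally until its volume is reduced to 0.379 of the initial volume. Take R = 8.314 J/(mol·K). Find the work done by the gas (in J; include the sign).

-19100 J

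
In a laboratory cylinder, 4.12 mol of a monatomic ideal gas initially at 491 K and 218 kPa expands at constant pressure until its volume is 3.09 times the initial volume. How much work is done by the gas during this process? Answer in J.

V₁ = nRT₁/P₁ = 4.12×8.314×491/218 = 77.1 L.
Isobaric: P stays 218 kPa; V/T = const ⇒ T₂ = 1520 K, V₂ = 238 L.
W = PΔV = 218×(238−77.1) kPa·L = 35200 J.

35200 J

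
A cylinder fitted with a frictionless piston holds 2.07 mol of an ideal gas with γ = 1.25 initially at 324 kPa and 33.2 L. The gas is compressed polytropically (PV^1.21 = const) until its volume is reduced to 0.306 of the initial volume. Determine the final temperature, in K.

T₁ = P₁V₁/(nR) = 324×33.2/(2.07×8.314) = 625 K.
Polytropic n=1.21: T₂ = T₁(V₁/V₂)^(n−1) = 625×(3.27)^0.21 = 801 K; P₂ = P₁(V₁/V₂)^n = 1360 kPa.

801 K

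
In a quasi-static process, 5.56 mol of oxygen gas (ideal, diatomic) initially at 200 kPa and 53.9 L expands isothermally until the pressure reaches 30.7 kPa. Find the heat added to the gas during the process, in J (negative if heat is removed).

T₁ = P₁V₁/(nR) = 200×53.9/(5.56×8.314) = 233 K.
Isothermal: T stays 233 K; PV = const ⇒ V₂ = 351 L, P₂ = 30.7 kPa.
ΔU = 0 (ideal gas, T constant).
W = nRT ln(V₂/V₁) = 5.56×8.314×233×ln(6.51) = 20200 J.
Q = ΔU + W = 20200 J.

20200 J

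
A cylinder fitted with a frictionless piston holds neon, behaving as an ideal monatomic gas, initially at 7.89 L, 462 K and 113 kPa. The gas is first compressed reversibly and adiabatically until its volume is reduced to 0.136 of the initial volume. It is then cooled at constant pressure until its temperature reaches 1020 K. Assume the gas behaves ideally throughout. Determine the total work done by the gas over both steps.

-5120 J

n = P₁V₁/(RT₁) = 113×7.89/(8.314×462) = 0.232 mol.
Step 1 — Adiabatic: TV^(γ−1) = const ⇒ T₂ = 462×(7.35)^0.667 = 1750 K; PV^γ = const ⇒ P₂ = 3140 kPa.
ΔU = nCvΔT = 0.232×12.5×(1750−462) = 3720 J.
Q = 0 for an adiabatic process, so W = −ΔU = -3720 J.
State after step 1: P = 3140 kPa, V = 1.07 L, T = 1750 K.
Step 2 — Isobaric: P stays 3140 kPa; V/T = const ⇒ T₂ = 1020 K, V₂ = 0.627 L.
W = PΔV = 3140×(0.627−1.07) kPa·L = -1400 J.
ΔU = nCvΔT = 0.232×12.5×(1020−1750) = -2100 J.
Q = ΔU + W = nCpΔT = -3510 J.
Net over both steps: W = -5120 J, Q = -3510 J, ΔU = 1620 J.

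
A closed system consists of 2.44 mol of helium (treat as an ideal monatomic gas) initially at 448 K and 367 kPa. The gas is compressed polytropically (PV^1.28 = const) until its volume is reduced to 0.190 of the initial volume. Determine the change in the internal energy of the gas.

8070 J

V₁ = nRT₁/P₁ = 2.44×8.314×448/367 = 24.8 L.
Polytropic n=1.28: T₂ = T₁(V₁/V₂)^(n−1) = 448×(5.26)^0.28 = 713 K; P₂ = P₁(V₁/V₂)^n = 3080 kPa.
For an ideal gas ΔU = nCvΔT with Cv = (3/2)R = 12.5 J/(mol·K).
ΔU = 2.44×12.5×(713−448) = 8070 J.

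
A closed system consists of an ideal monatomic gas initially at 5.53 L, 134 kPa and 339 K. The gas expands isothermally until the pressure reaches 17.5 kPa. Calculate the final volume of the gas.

42.3 L

Isothermal: T stays 339 K; PV = const ⇒ V₂ = 42.3 L, P₂ = 17.5 kPa.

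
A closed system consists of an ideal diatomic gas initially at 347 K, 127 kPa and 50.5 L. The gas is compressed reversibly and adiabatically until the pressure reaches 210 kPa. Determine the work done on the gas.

n = P₁V₁/(RT₁) = 127×50.5/(8.314×347) = 2.22 mol.
Adiabatic: T₂/T₁ = (P₂/P₁)^((γ−1)/γ) ⇒ T₂ = 347×(1.65)^0.286 = 401 K; V₂ = 35.3 L.
ΔU = nCvΔT = 2.22×20.8×(401−347) = 2480 J.
Q = 0 for an adiabatic process, so W = −ΔU = -2480 J.
Work done on the gas = −W_by = 2480 J.

2480 J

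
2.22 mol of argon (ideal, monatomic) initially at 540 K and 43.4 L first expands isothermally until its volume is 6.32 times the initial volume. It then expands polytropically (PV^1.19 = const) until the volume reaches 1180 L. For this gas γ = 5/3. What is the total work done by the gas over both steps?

31100 J

P₁ = nRT₁/V₁ = 2.22×8.314×540/43.4 = 230 kPa.
Step 1 — Isothermal: T stays 540 K; PV = const ⇒ V₂ = 274 L, P₂ = 36.3 kPa.
ΔU = 0 (ideal gas, T constant).
W = nRT ln(V₂/V₁) = 2.22×8.314×540×ln(6.32) = 18400 J.
Q = ΔU + W = 18400 J.
State after step 1: P = 36.3 kPa, V = 274 L, T = 540 K.
Step 2 — Polytropic n=1.19: T₂ = T₁(V₁/V₂)^(n−1) = 540×(0.232)^0.19 = 409 K; P₂ = P₁(V₁/V₂)^n = 6.40 kPa.
W = (P₁V₁−P₂V₂)/(n−1) = (36.3×274−6.40×1180)/0.19 = 12700 J.
ΔU = nCvΔT = 2.22×12.5×(409−540) = -3620 J.
Q = ΔU + W = 9080 J.
Net over both steps: W = 31100 J, Q = 27500 J, ΔU = -3620 J.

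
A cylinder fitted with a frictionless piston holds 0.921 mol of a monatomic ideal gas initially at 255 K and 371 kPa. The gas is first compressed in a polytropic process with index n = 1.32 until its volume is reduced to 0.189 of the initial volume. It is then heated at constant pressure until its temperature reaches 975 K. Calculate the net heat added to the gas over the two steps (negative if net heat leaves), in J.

V₁ = nRT₁/P₁ = 0.921×8.314×255/371 = 5.26 L.
Step 1 — Polytropic n=1.32: T₂ = T₁(V₁/V₂)^(n−1) = 255×(5.29)^0.32 = 435 K; P₂ = P₁(V₁/V₂)^n = 3350 kPa.
W = (P₁V₁−P₂V₂)/(n−1) = (371×5.26−3350×0.995)/0.32 = -4300 J.
ΔU = nCvΔT = 0.921×12.5×(435−255) = 2060 J.
Q = ΔU + W = -2230 J.
State after step 1: P = 3350 kPa, V = 0.995 L, T = 435 K.
Step 2 — Isobaric: P stays 3350 kPa; V/T = const ⇒ T₂ = 975 K, V₂ = 2.23 L.
W = PΔV = 3350×(2.23−0.995) kPa·L = 4140 J.
ΔU = nCvΔT = 0.921×12.5×(975−435) = 6210 J.
Q = ΔU + W = nCpΔT = 10300 J.
Net over both steps: W = -159 J, Q = 8110 J, ΔU = 8270 J.

8110 J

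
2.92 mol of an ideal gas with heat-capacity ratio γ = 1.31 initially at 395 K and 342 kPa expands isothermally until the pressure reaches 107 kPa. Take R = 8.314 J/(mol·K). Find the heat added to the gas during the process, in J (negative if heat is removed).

V₁ = nRT₁/P₁ = 2.92×8.314×395/342 = 28.0 L.
Isothermal: T stays 395 K; PV = const ⇒ V₂ = 89.6 L, P₂ = 107 kPa.
ΔU = 0 (ideal gas, T constant).
W = nRT ln(V₂/V₁) = 2.92×8.314×395×ln(3.20) = 11100 J.
Q = ΔU + W = 11100 J.

11100 J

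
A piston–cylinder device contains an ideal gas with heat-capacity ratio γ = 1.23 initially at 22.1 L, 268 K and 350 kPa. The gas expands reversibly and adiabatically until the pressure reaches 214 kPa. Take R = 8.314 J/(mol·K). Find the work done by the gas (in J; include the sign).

2960 J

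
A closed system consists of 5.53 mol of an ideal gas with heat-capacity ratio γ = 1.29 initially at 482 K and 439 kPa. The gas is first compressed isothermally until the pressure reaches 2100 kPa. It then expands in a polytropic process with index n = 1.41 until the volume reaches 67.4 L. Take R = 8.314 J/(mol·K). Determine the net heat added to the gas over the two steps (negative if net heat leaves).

-46600 J

V₁ = nRT₁/P₁ = 5.53×8.314×482/439 = 50.5 L.
Step 1 — Isothermal: T stays 482 K; PV = const ⇒ V₂ = 10.6 L, P₂ = 2100 kPa.
ΔU = 0 (ideal gas, T constant).
W = nRT ln(V₂/V₁) = 5.53×8.314×482×ln(0.209) = -34700 J.
Q = ΔU + W = -34700 J.
State after step 1: P = 2100 kPa, V = 10.6 L, T = 482 K.
Step 2 — Polytropic n=1.41: T₂ = T₁(V₁/V₂)^(n−1) = 482×(0.157)^0.41 = 225 K; P₂ = P₁(V₁/V₂)^n = 154 kPa.
W = (P₁V₁−P₂V₂)/(n−1) = (2100×10.6−154×67.4)/0.41 = 28800 J.
ΔU = nCvΔT = 5.53×28.7×(225−482) = -40700 J.
Q = ΔU + W = -11900 J.
Net over both steps: W = -5910 J, Q = -46600 J, ΔU = -40700 J.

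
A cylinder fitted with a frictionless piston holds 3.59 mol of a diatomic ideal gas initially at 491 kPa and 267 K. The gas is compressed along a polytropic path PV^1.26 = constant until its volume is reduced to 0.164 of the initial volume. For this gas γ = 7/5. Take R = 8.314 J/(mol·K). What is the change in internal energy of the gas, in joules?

12000 J

V₁ = nRT₁/P₁ = 3.59×8.314×267/491 = 16.2 L.
Polytropic n=1.26: T₂ = T₁(V₁/V₂)^(n−1) = 267×(6.10)^0.26 = 427 K; P₂ = P₁(V₁/V₂)^n = 4790 kPa.
For an ideal gas ΔU = nCvΔT with Cv = (5/2)R = 20.8 J/(mol·K).
ΔU = 3.59×20.8×(427−267) = 12000 J.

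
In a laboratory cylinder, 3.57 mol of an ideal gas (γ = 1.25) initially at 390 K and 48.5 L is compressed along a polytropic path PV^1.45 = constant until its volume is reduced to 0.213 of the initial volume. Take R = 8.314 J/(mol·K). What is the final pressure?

P₁ = nRT₁/V₁ = 3.57×8.314×390/48.5 = 239 kPa.
Polytropic n=1.45: T₂ = T₁(V₁/V₂)^(n−1) = 390×(4.69)^0.45 = 782 K; P₂ = P₁(V₁/V₂)^n = 2250 kPa.

2250 kPa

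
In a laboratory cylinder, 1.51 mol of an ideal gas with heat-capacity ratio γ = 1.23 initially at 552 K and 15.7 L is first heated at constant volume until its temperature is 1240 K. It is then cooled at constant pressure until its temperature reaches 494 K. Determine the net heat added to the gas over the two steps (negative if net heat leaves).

-12500 J

P₁ = nRT₁/V₁ = 1.51×8.314×552/15.7 = 441 kPa.
Step 1 — Isochoric: V stays 15.7 L; P/T = const ⇒ T₂ = 1240 K, P₂ = 992 kPa.
W = 0 (no volume change).
ΔU = nCvΔT = 1.51×36.1×(1240−552) = 37600 J.
Q = ΔU = 37600 J.
State after step 1: P = 992 kPa, V = 15.7 L, T = 1240 K.
Step 2 — Isobaric: P stays 992 kPa; V/T = const ⇒ T₂ = 494 K, V₂ = 6.25 L.
W = PΔV = 992×(6.25−15.7) kPa·L = -9370 J.
ΔU = nCvΔT = 1.51×36.1×(494−1240) = -40700 J.
Q = ΔU + W = nCpΔT = -50100 J.
Net over both steps: W = -9370 J, Q = -12500 J, ΔU = -3170 J.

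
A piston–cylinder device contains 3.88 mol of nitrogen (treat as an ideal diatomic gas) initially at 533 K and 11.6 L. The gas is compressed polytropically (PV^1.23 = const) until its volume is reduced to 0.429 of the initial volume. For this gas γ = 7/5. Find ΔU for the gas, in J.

P₁ = nRT₁/V₁ = 3.88×8.314×533/11.6 = 1480 kPa.
Polytropic n=1.23: T₂ = T₁(V₁/V₂)^(n−1) = 533×(2.33)^0.23 = 648 K; P₂ = P₁(V₁/V₂)^n = 4200 kPa.
For an ideal gas ΔU = nCvΔT with Cv = (5/2)R = 20.8 J/(mol·K).
ΔU = 3.88×20.8×(648−533) = 9240 J.

9240 J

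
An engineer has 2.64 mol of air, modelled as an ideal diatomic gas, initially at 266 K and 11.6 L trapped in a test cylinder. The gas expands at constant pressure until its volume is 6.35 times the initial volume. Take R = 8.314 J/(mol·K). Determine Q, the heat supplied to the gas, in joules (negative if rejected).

P₁ = nRT₁/V₁ = 2.64×8.314×266/11.6 = 503 kPa.
Isobaric: P stays 503 kPa; V/T = const ⇒ T₂ = 1690 K, V₂ = 73.7 L.
W = PΔV = 503×(73.7−11.6) kPa·L = 31200 J.
ΔU = nCvΔT = 2.64×20.8×(1690−266) = 78100 J.
Q = ΔU + W = nCpΔT = 109000 J.

109000 J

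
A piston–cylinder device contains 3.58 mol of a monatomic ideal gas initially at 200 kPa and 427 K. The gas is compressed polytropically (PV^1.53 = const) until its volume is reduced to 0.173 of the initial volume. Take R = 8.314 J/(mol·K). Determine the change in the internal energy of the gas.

29200 J

V₁ = nRT₁/P₁ = 3.58×8.314×427/200 = 63.5 L.
Polytropic n=1.53: T₂ = T₁(V₁/V₂)^(n−1) = 427×(5.78)^0.53 = 1080 K; P₂ = P₁(V₁/V₂)^n = 2930 kPa.
For an ideal gas ΔU = nCvΔT with Cv = (3/2)R = 12.5 J/(mol·K).
ΔU = 3.58×12.5×(1080−427) = 29200 J.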